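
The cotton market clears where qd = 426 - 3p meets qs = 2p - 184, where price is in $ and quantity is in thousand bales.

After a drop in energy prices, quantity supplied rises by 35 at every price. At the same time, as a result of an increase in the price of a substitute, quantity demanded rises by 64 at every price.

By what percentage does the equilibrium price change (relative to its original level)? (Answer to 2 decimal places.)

Before the shock: 426 - 3p = 2p - 184 ⇒ 610 = 5p ⇒ p = 122, q = 60.
The shock moves the curves to qd = 490 - 3p and qs = 2p - 149.
Clearing the new market: 490 - 3p = 2p - 149, so p = 127.8 and q = 106.6.
%Δp = (127.8 − 122) / 122 × 100 = +4.75%.

+4.75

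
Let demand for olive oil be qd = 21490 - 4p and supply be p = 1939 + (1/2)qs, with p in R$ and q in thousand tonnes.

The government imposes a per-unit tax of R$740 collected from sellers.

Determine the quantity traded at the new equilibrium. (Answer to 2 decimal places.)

Initially, 21490 - 4p = 2p - 3878, so 25368 = 6p and p = 4228, q = 4578.
Since sellers keep the price net of the tax, the effective supply curve becomes qs = 2p - 5358.
Clearing the new market: 21490 - 4p = 2p - 5358, so p = 13424/3 ≈ 4474.6667 and q = 10774/3 ≈ 3591.3333.

3591.33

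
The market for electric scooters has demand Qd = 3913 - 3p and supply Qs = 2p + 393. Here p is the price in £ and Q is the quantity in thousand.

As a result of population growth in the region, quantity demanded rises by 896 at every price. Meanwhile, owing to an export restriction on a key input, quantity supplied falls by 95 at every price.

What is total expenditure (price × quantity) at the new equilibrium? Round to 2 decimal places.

1896785.28

Before the shock: 3913 - 3p = 2p + 393 ⇒ 3520 = 5p ⇒ p = 704, Q = 1801.
After the shift, demand is Qd = 4809 - 3p and supply is Qs = 2p + 298.
New equilibrium: 4809 - 3p = 2p + 298 ⇒ 4511 = 5p ⇒ p = 902.2, Q = 2102.4.
New expenditure = 902.2 × 2102.4 = 1896785.28.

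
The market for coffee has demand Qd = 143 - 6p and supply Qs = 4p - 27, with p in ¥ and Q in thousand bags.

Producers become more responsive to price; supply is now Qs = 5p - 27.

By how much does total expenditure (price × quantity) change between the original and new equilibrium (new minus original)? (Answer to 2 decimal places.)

Original equilibrium: 143 - 6p = 4p - 27 gives 170 = 10p, so p = 17 and Q = 41.
With the change applied: demand Qd = 143 - 6p, supply Qs = 5p - 27.
New equilibrium: 143 - 6p = 5p - 27 ⇒ 170 = 11p ⇒ p = 170/11 ≈ 15.4545, Q = 553/11 ≈ 50.2727.
Expenditure moves from 17×41 = 697 to 15.4545×50.2727 = 776.9421; change = +79.94.

+79.94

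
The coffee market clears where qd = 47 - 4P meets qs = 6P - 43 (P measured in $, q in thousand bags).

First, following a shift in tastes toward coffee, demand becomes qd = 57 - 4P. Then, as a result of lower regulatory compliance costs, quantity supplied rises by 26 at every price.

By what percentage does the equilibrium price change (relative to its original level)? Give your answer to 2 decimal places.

-17.78

Original equilibrium: 47 - 4P = 6P - 43 gives 90 = 10P, so P = 9 and q = 11.
After the shift, demand is qd = 57 - 4P and supply is qs = 6P - 17.
Equate the new curves: 57 - 4P = 6P - 17, giving 74 = 10P, P = 7.4, q = 27.4.
%ΔP = (7.4 − 9) / 9 × 100 = -17.78%.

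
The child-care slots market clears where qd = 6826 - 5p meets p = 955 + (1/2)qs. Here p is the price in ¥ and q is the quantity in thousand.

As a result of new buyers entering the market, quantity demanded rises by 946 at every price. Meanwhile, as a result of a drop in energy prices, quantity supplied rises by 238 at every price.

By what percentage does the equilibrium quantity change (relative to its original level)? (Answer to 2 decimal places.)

+75.13

Initially, 6826 - 5p = 2p - 1910, so 8736 = 7p and p = 1248, q = 586.
The new curves are qd = 7772 - 5p (demand) and qs = 2p - 1672 (supply).
Setting them equal: 7772 - 5p = 2p - 1672 → 9444 = 7p, so p = 9444/7 ≈ 1349.1429 and q = 7184/7 ≈ 1026.2857.
%Δq = (1026.2857 − 586) / 586 × 100 = +75.13%.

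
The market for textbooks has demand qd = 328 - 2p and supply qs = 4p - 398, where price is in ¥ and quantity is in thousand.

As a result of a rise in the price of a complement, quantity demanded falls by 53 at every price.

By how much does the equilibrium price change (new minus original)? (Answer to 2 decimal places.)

Original equilibrium: 328 - 2p = 4p - 398 gives 726 = 6p, so p = 121 and q = 86.
The new curves are qd = 275 - 2p (demand) and qs = 4p - 398 (supply).
Equate the new curves: 275 - 2p = 4p - 398, giving 673 = 6p, p = 673/6 ≈ 112.1667, q = 152/3 ≈ 50.6667.
Δp = 112.1667 − 121 = -8.83.

-8.83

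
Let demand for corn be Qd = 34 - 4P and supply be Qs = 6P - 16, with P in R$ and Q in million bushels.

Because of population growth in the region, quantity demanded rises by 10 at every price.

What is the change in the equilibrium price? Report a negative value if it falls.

Original equilibrium: 34 - 4P = 6P - 16 gives 50 = 10P, so P = 5 and Q = 14.
The shock moves the curves to Qd = 44 - 4P and Qs = 6P - 16.
Clearing the new market: 44 - 4P = 6P - 16, so P = 6 and Q = 20.
ΔP = 6 − 5 = +1.

+1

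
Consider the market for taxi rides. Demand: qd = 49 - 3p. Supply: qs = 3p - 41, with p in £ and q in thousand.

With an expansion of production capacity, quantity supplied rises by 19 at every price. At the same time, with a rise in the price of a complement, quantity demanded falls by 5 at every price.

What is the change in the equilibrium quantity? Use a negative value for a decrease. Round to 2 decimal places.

+7.00

Before the shock: 49 - 3p = 3p - 41 ⇒ 90 = 6p ⇒ p = 15, q = 4.
After the shift, demand is qd = 44 - 3p and supply is qs = 3p - 22.
Equate the new curves: 44 - 3p = 3p - 22, giving 66 = 6p, p = 11, q = 11.
Δq = 11 − 4 = +7.00.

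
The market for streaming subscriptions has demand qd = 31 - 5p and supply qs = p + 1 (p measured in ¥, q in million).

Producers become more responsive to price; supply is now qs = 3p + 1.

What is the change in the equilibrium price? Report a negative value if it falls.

Before the shock: 31 - 5p = p + 1 ⇒ 30 = 6p ⇒ p = 5, q = 6.
With the change applied: demand qd = 31 - 5p, supply qs = 3p + 1.
Clearing the new market: 31 - 5p = 3p + 1, so p = 3.75 and q = 12.25.
Δp = 3.75 − 5 = -1.25.

-1.25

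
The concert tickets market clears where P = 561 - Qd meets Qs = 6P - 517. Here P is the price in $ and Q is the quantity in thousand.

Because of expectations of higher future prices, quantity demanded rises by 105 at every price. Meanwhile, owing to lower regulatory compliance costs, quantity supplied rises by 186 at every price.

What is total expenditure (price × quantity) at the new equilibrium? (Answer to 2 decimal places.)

74571.53

Original equilibrium: 561 - P = 6P - 517 gives 1078 = 7P, so P = 154 and Q = 407.
With the change applied: demand Qd = 666 - P, supply Qs = 6P - 331.
Setting them equal: 666 - P = 6P - 331 → 997 = 7P, so P = 997/7 ≈ 142.4286 and Q = 3665/7 ≈ 523.5714.
New expenditure = 142.4286 × 523.5714 = 74571.53.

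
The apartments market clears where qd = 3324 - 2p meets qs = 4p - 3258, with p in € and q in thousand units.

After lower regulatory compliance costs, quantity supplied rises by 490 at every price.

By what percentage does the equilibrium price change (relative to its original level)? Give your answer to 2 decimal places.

Before the shock: 3324 - 2p = 4p - 3258 ⇒ 6582 = 6p ⇒ p = 1097, q = 1130.
The new curves are qd = 3324 - 2p (demand) and qs = 4p - 2768 (supply).
Equate the new curves: 3324 - 2p = 4p - 2768, giving 6092 = 6p, p = 3046/3 ≈ 1015.3333, q = 3880/3 ≈ 1293.3333.
%Δp = (1015.3333 − 1097) / 1097 × 100 = -7.44%.

-7.44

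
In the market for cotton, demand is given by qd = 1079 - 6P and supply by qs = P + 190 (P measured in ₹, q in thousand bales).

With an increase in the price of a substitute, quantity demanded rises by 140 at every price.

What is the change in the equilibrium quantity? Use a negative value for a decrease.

+20

Original equilibrium: 1079 - 6P = P + 190 gives 889 = 7P, so P = 127 and q = 317.
The new curves are qd = 1219 - 6P (demand) and qs = P + 190 (supply).
New equilibrium: 1219 - 6P = P + 190 ⇒ 1029 = 7P ⇒ P = 147, q = 337.
Δq = 337 − 317 = +20.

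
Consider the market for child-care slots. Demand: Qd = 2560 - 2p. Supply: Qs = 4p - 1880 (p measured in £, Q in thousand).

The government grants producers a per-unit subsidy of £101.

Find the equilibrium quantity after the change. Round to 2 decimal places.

1214.67

Initially, 2560 - 2p = 4p - 1880, so 4440 = 6p and p = 740, Q = 1080.
Since sellers receive the price plus the subsidy, the effective supply curve becomes Qs = 4p - 1476.
Equate the new curves: 2560 - 2p = 4p - 1476, giving 4036 = 6p, p = 2018/3 ≈ 672.6667, Q = 3644/3 ≈ 1214.6667.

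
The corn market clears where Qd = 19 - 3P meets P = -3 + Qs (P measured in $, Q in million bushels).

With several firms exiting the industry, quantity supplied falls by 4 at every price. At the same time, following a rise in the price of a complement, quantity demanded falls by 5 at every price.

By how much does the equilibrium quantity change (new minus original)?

Solve the original market: 19 - 3P = P + 3, hence P = 4 and Q = 7.
After the shift, demand is Qd = 14 - 3P and supply is Qs = P - 1.
Equate the new curves: 14 - 3P = P - 1, giving 15 = 4P, P = 3.75, Q = 2.75.
ΔQ = 2.75 − 7 = -4.25.

-4.25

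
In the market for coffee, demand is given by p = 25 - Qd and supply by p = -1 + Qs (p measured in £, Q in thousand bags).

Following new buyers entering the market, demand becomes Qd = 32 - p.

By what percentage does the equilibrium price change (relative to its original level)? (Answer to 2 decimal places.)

Before the shock: 25 - p = p + 1 ⇒ 24 = 2p ⇒ p = 12, Q = 13.
With the change applied: demand Qd = 32 - p, supply Qs = p + 1.
Setting them equal: 32 - p = p + 1 → 31 = 2p, so p = 15.5 and Q = 16.5.
%Δp = (15.5 − 12) / 12 × 100 = +29.17%.

+29.17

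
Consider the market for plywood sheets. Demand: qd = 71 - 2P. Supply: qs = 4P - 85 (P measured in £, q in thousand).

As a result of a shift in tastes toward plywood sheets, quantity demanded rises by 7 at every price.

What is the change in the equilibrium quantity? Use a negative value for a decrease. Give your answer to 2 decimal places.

Before the shock: 71 - 2P = 4P - 85 ⇒ 156 = 6P ⇒ P = 26, q = 19.
With the change applied: demand qd = 78 - 2P, supply qs = 4P - 85.
Equate the new curves: 78 - 2P = 4P - 85, giving 163 = 6P, P = 163/6 ≈ 27.1667, q = 71/3 ≈ 23.6667.
Δq = 23.6667 − 19 = +4.67.

+4.67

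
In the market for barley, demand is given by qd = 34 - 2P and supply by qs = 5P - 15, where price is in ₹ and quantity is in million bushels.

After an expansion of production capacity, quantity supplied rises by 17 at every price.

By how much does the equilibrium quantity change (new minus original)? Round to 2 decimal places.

+4.86

Original equilibrium: 34 - 2P = 5P - 15 gives 49 = 7P, so P = 7 and q = 20.
The new curves are qd = 34 - 2P (demand) and qs = 5P + 2 (supply).
Clearing the new market: 34 - 2P = 5P + 2, so P = 32/7 ≈ 4.5714 and q = 174/7 ≈ 24.8571.
Δq = 24.8571 − 20 = +4.86.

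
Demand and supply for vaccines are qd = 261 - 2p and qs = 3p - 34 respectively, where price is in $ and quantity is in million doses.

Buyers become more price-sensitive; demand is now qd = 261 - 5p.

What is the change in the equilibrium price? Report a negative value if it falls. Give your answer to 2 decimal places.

Original equilibrium: 261 - 2p = 3p - 34 gives 295 = 5p, so p = 59 and q = 143.
The shock moves the curves to qd = 261 - 5p and qs = 3p - 34.
Equate the new curves: 261 - 5p = 3p - 34, giving 295 = 8p, p = 36.875, q = 76.625.
Δp = 36.875 − 59 = -22.13.

-22.13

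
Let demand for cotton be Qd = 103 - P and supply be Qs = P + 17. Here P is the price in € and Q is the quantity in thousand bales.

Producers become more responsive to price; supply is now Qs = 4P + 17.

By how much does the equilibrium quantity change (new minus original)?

+25.8

Initially, 103 - P = P + 17, so 86 = 2P and P = 43, Q = 60.
With the change applied: demand Qd = 103 - P, supply Qs = 4P + 17.
Setting them equal: 103 - P = 4P + 17 → 86 = 5P, so P = 17.2 and Q = 85.8.
ΔQ = 85.8 − 60 = +25.8.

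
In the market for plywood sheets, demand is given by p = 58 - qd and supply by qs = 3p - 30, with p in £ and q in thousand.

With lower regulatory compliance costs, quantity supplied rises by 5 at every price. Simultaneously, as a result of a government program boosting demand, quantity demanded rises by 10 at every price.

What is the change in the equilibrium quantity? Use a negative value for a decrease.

Initially, 58 - p = 3p - 30, so 88 = 4p and p = 22, q = 36.
The new curves are qd = 68 - p (demand) and qs = 3p - 25 (supply).
Equate the new curves: 68 - p = 3p - 25, giving 93 = 4p, p = 23.25, q = 44.75.
Δq = 44.75 − 36 = +8.75.

+8.75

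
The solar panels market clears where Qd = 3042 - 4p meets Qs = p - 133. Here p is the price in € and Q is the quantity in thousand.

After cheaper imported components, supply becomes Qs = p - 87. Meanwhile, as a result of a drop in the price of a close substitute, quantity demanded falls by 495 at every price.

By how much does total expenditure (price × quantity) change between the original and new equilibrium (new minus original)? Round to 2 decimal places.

-87083.36

Solve the original market: 3042 - 4p = p - 133, hence p = 635 and Q = 502.
After the shift, demand is Qd = 2547 - 4p and supply is Qs = p - 87.
Clearing the new market: 2547 - 4p = p - 87, so p = 526.8 and Q = 439.8.
Expenditure moves from 635×502 = 318770 to 526.8×439.8 = 231686.64; change = -87083.36.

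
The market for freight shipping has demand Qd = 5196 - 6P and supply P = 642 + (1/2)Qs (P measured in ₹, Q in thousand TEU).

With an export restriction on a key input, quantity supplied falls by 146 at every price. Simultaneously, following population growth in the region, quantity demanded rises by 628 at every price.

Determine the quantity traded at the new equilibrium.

Solve the original market: 5196 - 6P = 2P - 1284, hence P = 810 and Q = 336.
The shock moves the curves to Qd = 5824 - 6P and Qs = 2P - 1430.
New equilibrium: 5824 - 6P = 2P - 1430 ⇒ 7254 = 8P ⇒ P = 906.75, Q = 383.5.

383.5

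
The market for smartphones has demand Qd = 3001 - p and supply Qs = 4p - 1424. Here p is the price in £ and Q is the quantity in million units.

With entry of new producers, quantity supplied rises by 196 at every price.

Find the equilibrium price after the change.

845.8

Original equilibrium: 3001 - p = 4p - 1424 gives 4425 = 5p, so p = 885 and Q = 2116.
The shock moves the curves to Qd = 3001 - p and Qs = 4p - 1228.
Equate the new curves: 3001 - p = 4p - 1228, giving 4229 = 5p, p = 845.8, Q = 2155.2.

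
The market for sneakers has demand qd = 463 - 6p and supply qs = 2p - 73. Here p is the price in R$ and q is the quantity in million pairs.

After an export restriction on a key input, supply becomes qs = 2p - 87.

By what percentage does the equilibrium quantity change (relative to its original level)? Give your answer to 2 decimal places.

Before the shock: 463 - 6p = 2p - 73 ⇒ 536 = 8p ⇒ p = 67, q = 61.
With the change applied: demand qd = 463 - 6p, supply qs = 2p - 87.
New equilibrium: 463 - 6p = 2p - 87 ⇒ 550 = 8p ⇒ p = 68.75, q = 50.5.
%Δq = (50.5 − 61) / 61 × 100 = -17.21%.

-17.21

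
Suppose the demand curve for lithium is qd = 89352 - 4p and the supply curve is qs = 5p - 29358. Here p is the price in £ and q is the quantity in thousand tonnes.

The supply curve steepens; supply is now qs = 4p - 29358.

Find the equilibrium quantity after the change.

Initially, 89352 - 4p = 5p - 29358, so 118710 = 9p and p = 13190, q = 36592.
With the change applied: demand qd = 89352 - 4p, supply qs = 4p - 29358.
Clearing the new market: 89352 - 4p = 4p - 29358, so p = 14838.75 and q = 29997.

29997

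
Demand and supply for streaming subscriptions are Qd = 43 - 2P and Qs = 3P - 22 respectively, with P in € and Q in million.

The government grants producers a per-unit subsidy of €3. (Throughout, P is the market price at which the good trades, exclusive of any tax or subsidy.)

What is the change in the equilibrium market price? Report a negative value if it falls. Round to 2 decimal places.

Initially, 43 - 2P = 3P - 22, so 65 = 5P and P = 13, Q = 17.
Since sellers receive the price plus the subsidy, the effective supply curve becomes Qs = 3P - 13.
Equate the new curves: 43 - 2P = 3P - 13, giving 56 = 5P, P = 11.2, Q = 20.6.
ΔP = 11.2 − 13 = -1.80.

-1.80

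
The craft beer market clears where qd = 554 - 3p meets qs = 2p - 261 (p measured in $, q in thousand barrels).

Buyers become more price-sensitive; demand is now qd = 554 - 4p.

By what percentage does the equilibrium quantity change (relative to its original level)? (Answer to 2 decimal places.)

Solve the original market: 554 - 3p = 2p - 261, hence p = 163 and q = 65.
After the shift, demand is qd = 554 - 4p and supply is qs = 2p - 261.
Setting them equal: 554 - 4p = 2p - 261 → 815 = 6p, so p = 815/6 ≈ 135.8333 and q = 32/3 ≈ 10.6667.
%Δq = (10.6667 − 65) / 65 × 100 = -83.59%.

-83.59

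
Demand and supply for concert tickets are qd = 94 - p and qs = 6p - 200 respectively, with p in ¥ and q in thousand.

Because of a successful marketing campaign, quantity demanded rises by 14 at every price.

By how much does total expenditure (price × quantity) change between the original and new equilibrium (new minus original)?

+632

Before the shock: 94 - p = 6p - 200 ⇒ 294 = 7p ⇒ p = 42, q = 52.
The new curves are qd = 108 - p (demand) and qs = 6p - 200 (supply).
New equilibrium: 108 - p = 6p - 200 ⇒ 308 = 7p ⇒ p = 44, q = 64.
Expenditure moves from 42×52 = 2184 to 44×64 = 2816; change = +632.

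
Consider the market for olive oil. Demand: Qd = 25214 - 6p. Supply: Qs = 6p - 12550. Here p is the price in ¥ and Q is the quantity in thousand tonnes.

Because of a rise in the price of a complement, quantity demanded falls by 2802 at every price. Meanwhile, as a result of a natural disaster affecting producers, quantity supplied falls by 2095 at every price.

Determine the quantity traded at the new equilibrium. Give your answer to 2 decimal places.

Before the shock: 25214 - 6p = 6p - 12550 ⇒ 37764 = 12p ⇒ p = 3147, Q = 6332.
The new curves are Qd = 22412 - 6p (demand) and Qs = 6p - 14645 (supply).
New equilibrium: 22412 - 6p = 6p - 14645 ⇒ 37057 = 12p ⇒ p = 37057/12 ≈ 3088.0833, Q = 3883.5.

3883.50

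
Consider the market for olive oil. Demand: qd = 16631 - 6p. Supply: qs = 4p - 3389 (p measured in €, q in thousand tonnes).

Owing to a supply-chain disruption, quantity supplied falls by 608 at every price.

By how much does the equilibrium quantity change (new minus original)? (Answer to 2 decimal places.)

-364.80

Original equilibrium: 16631 - 6p = 4p - 3389 gives 20020 = 10p, so p = 2002 and q = 4619.
With the change applied: demand qd = 16631 - 6p, supply qs = 4p - 3997.
Clearing the new market: 16631 - 6p = 4p - 3997, so p = 2062.8 and q = 4254.2.
Δq = 4254.2 − 4619 = -364.80.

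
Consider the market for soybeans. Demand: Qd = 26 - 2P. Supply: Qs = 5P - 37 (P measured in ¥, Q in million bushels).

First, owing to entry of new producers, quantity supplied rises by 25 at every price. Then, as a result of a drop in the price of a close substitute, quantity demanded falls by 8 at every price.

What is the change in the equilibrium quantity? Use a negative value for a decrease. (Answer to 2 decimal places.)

+1.43

Before the shock: 26 - 2P = 5P - 37 ⇒ 63 = 7P ⇒ P = 9, Q = 8.
The shock moves the curves to Qd = 18 - 2P and Qs = 5P - 12.
Clearing the new market: 18 - 2P = 5P - 12, so P = 30/7 ≈ 4.2857 and Q = 66/7 ≈ 9.4286.
ΔQ = 9.4286 − 8 = +1.43.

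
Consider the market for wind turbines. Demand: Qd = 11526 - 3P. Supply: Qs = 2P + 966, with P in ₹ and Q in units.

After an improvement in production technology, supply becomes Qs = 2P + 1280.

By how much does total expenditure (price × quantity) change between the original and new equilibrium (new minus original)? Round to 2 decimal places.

Solve the original market: 11526 - 3P = 2P + 966, hence P = 2112 and Q = 5190.
The shock moves the curves to Qd = 11526 - 3P and Qs = 2P + 1280.
Setting them equal: 11526 - 3P = 2P + 1280 → 10246 = 5P, so P = 2049.2 and Q = 5378.4.
Expenditure moves from 2112×5190 = 10961280 to 2049.2×5378.4 = 11021417.28; change = +60137.28.

+60137.28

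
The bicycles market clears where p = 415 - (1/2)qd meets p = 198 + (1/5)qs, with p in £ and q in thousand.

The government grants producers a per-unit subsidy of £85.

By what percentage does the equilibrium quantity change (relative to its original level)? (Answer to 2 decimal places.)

Solve the original market: 830 - 2p = 5p - 990, hence p = 260 and q = 310.
Since sellers receive the price plus the subsidy, the effective supply curve becomes qs = 5p - 565.
New equilibrium: 830 - 2p = 5p - 565 ⇒ 1395 = 7p ⇒ p = 1395/7 ≈ 199.2857, q = 3020/7 ≈ 431.4286.
%Δq = (431.4286 − 310) / 310 × 100 = +39.17%.

+39.17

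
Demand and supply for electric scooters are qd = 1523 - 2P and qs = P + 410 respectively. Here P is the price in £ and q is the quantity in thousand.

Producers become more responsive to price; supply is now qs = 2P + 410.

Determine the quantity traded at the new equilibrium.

Initially, 1523 - 2P = P + 410, so 1113 = 3P and P = 371, q = 781.
The new curves are qd = 1523 - 2P (demand) and qs = 2P + 410 (supply).
Clearing the new market: 1523 - 2P = 2P + 410, so P = 278.25 and q = 966.5.

966.5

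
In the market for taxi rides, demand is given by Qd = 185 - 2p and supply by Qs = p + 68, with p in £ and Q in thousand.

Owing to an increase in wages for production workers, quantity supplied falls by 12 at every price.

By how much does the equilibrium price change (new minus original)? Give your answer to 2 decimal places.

Initially, 185 - 2p = p + 68, so 117 = 3p and p = 39, Q = 107.
The shock moves the curves to Qd = 185 - 2p and Qs = p + 56.
Equate the new curves: 185 - 2p = p + 56, giving 129 = 3p, p = 43, Q = 99.
Δp = 43 − 39 = +4.00.

+4.00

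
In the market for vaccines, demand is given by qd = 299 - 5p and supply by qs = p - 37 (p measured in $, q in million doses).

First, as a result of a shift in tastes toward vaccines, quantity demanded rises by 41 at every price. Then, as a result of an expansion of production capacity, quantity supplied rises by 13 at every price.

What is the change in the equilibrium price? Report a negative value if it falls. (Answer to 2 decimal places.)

Original equilibrium: 299 - 5p = p - 37 gives 336 = 6p, so p = 56 and q = 19.
With the change applied: demand qd = 340 - 5p, supply qs = p - 24.
Clearing the new market: 340 - 5p = p - 24, so p = 182/3 ≈ 60.6667 and q = 110/3 ≈ 36.6667.
Δp = 60.6667 − 56 = +4.67.

+4.67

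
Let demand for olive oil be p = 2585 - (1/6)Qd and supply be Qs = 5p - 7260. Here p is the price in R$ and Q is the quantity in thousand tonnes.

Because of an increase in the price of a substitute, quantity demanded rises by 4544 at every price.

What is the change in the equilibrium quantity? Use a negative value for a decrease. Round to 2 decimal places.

Original equilibrium: 15510 - 6p = 5p - 7260 gives 22770 = 11p, so p = 2070 and Q = 3090.
The new curves are Qd = 20054 - 6p (demand) and Qs = 5p - 7260 (supply).
Equate the new curves: 20054 - 6p = 5p - 7260, giving 27314 = 11p, p = 27314/11 ≈ 2483.0909, Q = 56710/11 ≈ 5155.4545.
ΔQ = 5155.4545 − 3090 = +2065.45.

+2065.45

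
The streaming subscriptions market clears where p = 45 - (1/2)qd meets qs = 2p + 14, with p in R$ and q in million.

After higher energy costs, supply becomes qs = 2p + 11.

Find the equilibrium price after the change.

19.75

Solve the original market: 90 - 2p = 2p + 14, hence p = 19 and q = 52.
The shock moves the curves to qd = 90 - 2p and qs = 2p + 11.
Setting them equal: 90 - 2p = 2p + 11 → 79 = 4p, so p = 19.75 and q = 50.5.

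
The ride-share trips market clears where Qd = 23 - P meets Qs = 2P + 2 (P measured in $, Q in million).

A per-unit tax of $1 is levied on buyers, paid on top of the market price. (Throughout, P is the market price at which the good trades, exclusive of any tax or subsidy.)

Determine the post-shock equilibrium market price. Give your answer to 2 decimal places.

Before the shock: 23 - P = 2P + 2 ⇒ 21 = 3P ⇒ P = 7, Q = 16.
Since buyers pay the price plus the tax, the effective demand curve becomes Qd = 22 - P.
Clearing the new market: 22 - P = 2P + 2, so P = 20/3 ≈ 6.6667 and Q = 46/3 ≈ 15.3333.

6.67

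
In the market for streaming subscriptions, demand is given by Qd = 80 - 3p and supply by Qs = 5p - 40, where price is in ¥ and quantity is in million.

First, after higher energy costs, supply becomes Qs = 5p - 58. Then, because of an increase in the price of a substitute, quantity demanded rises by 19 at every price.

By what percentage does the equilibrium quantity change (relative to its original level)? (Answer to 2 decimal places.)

Before the shock: 80 - 3p = 5p - 40 ⇒ 120 = 8p ⇒ p = 15, Q = 35.
With the change applied: demand Qd = 99 - 3p, supply Qs = 5p - 58.
New equilibrium: 99 - 3p = 5p - 58 ⇒ 157 = 8p ⇒ p = 19.625, Q = 40.125.
%ΔQ = (40.125 − 35) / 35 × 100 = +14.64%.

+14.64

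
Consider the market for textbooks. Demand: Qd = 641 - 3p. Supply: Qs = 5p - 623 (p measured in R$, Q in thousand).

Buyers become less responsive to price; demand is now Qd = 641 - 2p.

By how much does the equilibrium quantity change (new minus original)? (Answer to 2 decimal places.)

Solve the original market: 641 - 3p = 5p - 623, hence p = 158 and Q = 167.
After the shift, demand is Qd = 641 - 2p and supply is Qs = 5p - 623.
Setting them equal: 641 - 2p = 5p - 623 → 1264 = 7p, so p = 1264/7 ≈ 180.5714 and Q = 1959/7 ≈ 279.8571.
ΔQ = 279.8571 − 167 = +112.86.

+112.86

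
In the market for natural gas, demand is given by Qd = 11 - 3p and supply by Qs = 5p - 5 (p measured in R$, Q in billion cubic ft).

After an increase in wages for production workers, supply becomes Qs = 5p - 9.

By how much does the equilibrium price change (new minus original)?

+0.5

Solve the original market: 11 - 3p = 5p - 5, hence p = 2 and Q = 5.
The new curves are Qd = 11 - 3p (demand) and Qs = 5p - 9 (supply).
New equilibrium: 11 - 3p = 5p - 9 ⇒ 20 = 8p ⇒ p = 2.5, Q = 3.5.
Δp = 2.5 − 2 = +0.5.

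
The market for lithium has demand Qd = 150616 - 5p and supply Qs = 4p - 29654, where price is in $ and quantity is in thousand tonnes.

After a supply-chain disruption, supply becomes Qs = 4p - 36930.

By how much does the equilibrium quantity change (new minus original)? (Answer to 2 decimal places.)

-4042.22

Initially, 150616 - 5p = 4p - 29654, so 180270 = 9p and p = 20030, Q = 50466.
After the shift, demand is Qd = 150616 - 5p and supply is Qs = 4p - 36930.
New equilibrium: 150616 - 5p = 4p - 36930 ⇒ 187546 = 9p ⇒ p = 187546/9 ≈ 20838.4444, Q = 417814/9 ≈ 46423.7778.
ΔQ = 46423.7778 − 50466 = -4042.22.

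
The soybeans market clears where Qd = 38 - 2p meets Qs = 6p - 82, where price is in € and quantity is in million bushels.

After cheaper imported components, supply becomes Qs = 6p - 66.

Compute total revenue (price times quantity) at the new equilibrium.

156

Original equilibrium: 38 - 2p = 6p - 82 gives 120 = 8p, so p = 15 and Q = 8.
The shock moves the curves to Qd = 38 - 2p and Qs = 6p - 66.
New equilibrium: 38 - 2p = 6p - 66 ⇒ 104 = 8p ⇒ p = 13, Q = 12.
New expenditure = 13 × 12 = 156.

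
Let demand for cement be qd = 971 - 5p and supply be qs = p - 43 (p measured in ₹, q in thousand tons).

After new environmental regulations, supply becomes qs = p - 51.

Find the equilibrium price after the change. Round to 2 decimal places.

170.33

Original equilibrium: 971 - 5p = p - 43 gives 1014 = 6p, so p = 169 and q = 126.
After the shift, demand is qd = 971 - 5p and supply is qs = p - 51.
Equate the new curves: 971 - 5p = p - 51, giving 1022 = 6p, p = 511/3 ≈ 170.3333, q = 358/3 ≈ 119.3333.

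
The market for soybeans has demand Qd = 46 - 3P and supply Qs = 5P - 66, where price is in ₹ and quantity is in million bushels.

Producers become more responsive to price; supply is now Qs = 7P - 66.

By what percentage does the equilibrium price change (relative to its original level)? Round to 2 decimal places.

-20.00

Solve the original market: 46 - 3P = 5P - 66, hence P = 14 and Q = 4.
After the shift, demand is Qd = 46 - 3P and supply is Qs = 7P - 66.
New equilibrium: 46 - 3P = 7P - 66 ⇒ 112 = 10P ⇒ P = 11.2, Q = 12.4.
%ΔP = (11.2 − 14) / 14 × 100 = -20.00%.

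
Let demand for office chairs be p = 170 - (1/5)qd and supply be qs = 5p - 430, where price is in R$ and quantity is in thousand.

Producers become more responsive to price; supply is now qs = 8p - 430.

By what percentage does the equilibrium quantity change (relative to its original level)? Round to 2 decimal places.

Before the shock: 850 - 5p = 5p - 430 ⇒ 1280 = 10p ⇒ p = 128, q = 210.
After the shift, demand is qd = 850 - 5p and supply is qs = 8p - 430.
Equate the new curves: 850 - 5p = 8p - 430, giving 1280 = 13p, p = 1280/13 ≈ 98.4615, q = 4650/13 ≈ 357.6923.
%Δq = (357.6923 − 210) / 210 × 100 = +70.33%.

+70.33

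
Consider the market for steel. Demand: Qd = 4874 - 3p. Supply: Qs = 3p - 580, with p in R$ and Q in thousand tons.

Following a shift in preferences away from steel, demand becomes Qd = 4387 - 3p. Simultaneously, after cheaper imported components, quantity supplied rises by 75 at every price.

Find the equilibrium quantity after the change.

1941

Solve the original market: 4874 - 3p = 3p - 580, hence p = 909 and Q = 2147.
The new curves are Qd = 4387 - 3p (demand) and Qs = 3p - 505 (supply).
New equilibrium: 4387 - 3p = 3p - 505 ⇒ 4892 = 6p ⇒ p = 2446/3 ≈ 815.3333, Q = 1941.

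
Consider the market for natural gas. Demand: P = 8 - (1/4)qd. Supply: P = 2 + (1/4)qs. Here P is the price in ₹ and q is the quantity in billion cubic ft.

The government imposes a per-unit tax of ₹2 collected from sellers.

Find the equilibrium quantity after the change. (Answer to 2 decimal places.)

Before the shock: 32 - 4P = 4P - 8 ⇒ 40 = 8P ⇒ P = 5, q = 12.
Since sellers keep the price net of the tax, the effective supply curve becomes qs = 4P - 16.
Equate the new curves: 32 - 4P = 4P - 16, giving 48 = 8P, P = 6, q = 8.

8.00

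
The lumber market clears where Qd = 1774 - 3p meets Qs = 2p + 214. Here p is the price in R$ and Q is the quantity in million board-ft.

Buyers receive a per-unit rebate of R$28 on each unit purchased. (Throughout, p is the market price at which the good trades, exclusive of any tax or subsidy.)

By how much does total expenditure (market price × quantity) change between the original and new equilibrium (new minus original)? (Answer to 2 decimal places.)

+25126.08

Before the shock: 1774 - 3p = 2p + 214 ⇒ 1560 = 5p ⇒ p = 312, Q = 838.
Since buyers' out-of-pocket price is the market price minus the rebate, the effective demand curve becomes Qd = 1858 - 3p.
New equilibrium: 1858 - 3p = 2p + 214 ⇒ 1644 = 5p ⇒ p = 328.8, Q = 871.6.
Expenditure moves from 312×838 = 261456 to 328.8×871.6 = 286582.08; change = +25126.08.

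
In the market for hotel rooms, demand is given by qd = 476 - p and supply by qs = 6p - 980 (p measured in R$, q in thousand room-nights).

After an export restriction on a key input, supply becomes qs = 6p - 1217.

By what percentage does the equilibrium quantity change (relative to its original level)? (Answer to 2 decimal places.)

-12.63

Original equilibrium: 476 - p = 6p - 980 gives 1456 = 7p, so p = 208 and q = 268.
The new curves are qd = 476 - p (demand) and qs = 6p - 1217 (supply).
New equilibrium: 476 - p = 6p - 1217 ⇒ 1693 = 7p ⇒ p = 1693/7 ≈ 241.8571, q = 1639/7 ≈ 234.1429.
%Δq = (234.1429 − 268) / 268 × 100 = -12.63%.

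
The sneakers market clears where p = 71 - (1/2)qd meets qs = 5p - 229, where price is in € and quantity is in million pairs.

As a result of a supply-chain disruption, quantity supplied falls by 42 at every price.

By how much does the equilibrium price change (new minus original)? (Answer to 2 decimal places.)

+6.00

Initially, 142 - 2p = 5p - 229, so 371 = 7p and p = 53, q = 36.
The new curves are qd = 142 - 2p (demand) and qs = 5p - 271 (supply).
Equate the new curves: 142 - 2p = 5p - 271, giving 413 = 7p, p = 59, q = 24.
Δp = 59 − 53 = +6.00.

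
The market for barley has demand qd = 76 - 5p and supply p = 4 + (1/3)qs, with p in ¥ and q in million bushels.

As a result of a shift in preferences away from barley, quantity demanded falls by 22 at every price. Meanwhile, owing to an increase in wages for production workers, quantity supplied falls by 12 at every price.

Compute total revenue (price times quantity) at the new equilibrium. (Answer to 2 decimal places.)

Solve the original market: 76 - 5p = 3p - 12, hence p = 11 and q = 21.
With the change applied: demand qd = 54 - 5p, supply qs = 3p - 24.
New equilibrium: 54 - 5p = 3p - 24 ⇒ 78 = 8p ⇒ p = 9.75, q = 5.25.
New expenditure = 9.75 × 5.25 = 51.19.

51.19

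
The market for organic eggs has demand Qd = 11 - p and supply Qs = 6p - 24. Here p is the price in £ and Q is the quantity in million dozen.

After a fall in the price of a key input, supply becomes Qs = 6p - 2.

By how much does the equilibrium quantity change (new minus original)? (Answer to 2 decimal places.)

Solve the original market: 11 - p = 6p - 24, hence p = 5 and Q = 6.
With the change applied: demand Qd = 11 - p, supply Qs = 6p - 2.
Equate the new curves: 11 - p = 6p - 2, giving 13 = 7p, p = 13/7 ≈ 1.8571, Q = 64/7 ≈ 9.1429.
ΔQ = 9.1429 − 6 = +3.14.

+3.14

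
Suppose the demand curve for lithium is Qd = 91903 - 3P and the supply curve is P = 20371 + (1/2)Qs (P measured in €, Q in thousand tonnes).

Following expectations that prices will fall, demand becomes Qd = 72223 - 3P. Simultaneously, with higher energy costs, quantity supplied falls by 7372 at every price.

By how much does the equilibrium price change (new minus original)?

Before the shock: 91903 - 3P = 2P - 40742 ⇒ 132645 = 5P ⇒ P = 26529, Q = 12316.
With the change applied: demand Qd = 72223 - 3P, supply Qs = 2P - 48114.
Equate the new curves: 72223 - 3P = 2P - 48114, giving 120337 = 5P, P = 24067.4, Q = 20.8.
ΔP = 24067.4 − 26529 = -2461.6.

-2461.6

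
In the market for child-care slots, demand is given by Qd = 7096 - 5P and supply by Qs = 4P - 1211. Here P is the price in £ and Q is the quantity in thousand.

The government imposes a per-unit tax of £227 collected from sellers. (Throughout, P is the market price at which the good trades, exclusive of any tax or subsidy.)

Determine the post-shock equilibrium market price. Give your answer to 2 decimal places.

1023.89

Initially, 7096 - 5P = 4P - 1211, so 8307 = 9P and P = 923, Q = 2481.
Since sellers keep the price net of the tax, the effective supply curve becomes Qs = 4P - 2119.
Setting them equal: 7096 - 5P = 4P - 2119 → 9215 = 9P, so P = 9215/9 ≈ 1023.8889 and Q = 17789/9 ≈ 1976.5556.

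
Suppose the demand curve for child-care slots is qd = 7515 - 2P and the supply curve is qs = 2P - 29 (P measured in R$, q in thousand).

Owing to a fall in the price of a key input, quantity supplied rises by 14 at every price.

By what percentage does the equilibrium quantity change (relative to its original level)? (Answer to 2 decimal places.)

Solve the original market: 7515 - 2P = 2P - 29, hence P = 1886 and q = 3743.
The shock moves the curves to qd = 7515 - 2P and qs = 2P - 15.
Equate the new curves: 7515 - 2P = 2P - 15, giving 7530 = 4P, P = 1882.5, q = 3750.
%Δq = (3750 − 3743) / 3743 × 100 = +0.19%.

+0.19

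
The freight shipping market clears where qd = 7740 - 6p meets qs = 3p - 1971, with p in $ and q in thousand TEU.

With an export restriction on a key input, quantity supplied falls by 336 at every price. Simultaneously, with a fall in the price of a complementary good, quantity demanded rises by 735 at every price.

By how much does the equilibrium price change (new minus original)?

+119

Before the shock: 7740 - 6p = 3p - 1971 ⇒ 9711 = 9p ⇒ p = 1079, q = 1266.
After the shift, demand is qd = 8475 - 6p and supply is qs = 3p - 2307.
Clearing the new market: 8475 - 6p = 3p - 2307, so p = 1198 and q = 1287.
Δp = 1198 − 1079 = +119.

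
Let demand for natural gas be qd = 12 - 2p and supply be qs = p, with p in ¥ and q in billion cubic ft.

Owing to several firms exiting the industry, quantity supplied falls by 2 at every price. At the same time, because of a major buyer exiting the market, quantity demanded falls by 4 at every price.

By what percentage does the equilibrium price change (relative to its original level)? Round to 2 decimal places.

-16.67

Original equilibrium: 12 - 2p = p gives 12 = 3p, so p = 4 and q = 4.
After the shift, demand is qd = 8 - 2p and supply is qs = p - 2.
Setting them equal: 8 - 2p = p - 2 → 10 = 3p, so p = 10/3 ≈ 3.3333 and q = 4/3 ≈ 1.3333.
%Δp = (3.3333 − 4) / 4 × 100 = -16.67%.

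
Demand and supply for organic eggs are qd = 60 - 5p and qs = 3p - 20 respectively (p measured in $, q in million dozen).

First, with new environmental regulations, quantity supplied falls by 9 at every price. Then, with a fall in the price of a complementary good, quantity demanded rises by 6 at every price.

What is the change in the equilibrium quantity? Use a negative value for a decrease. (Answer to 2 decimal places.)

-3.38

Before the shock: 60 - 5p = 3p - 20 ⇒ 80 = 8p ⇒ p = 10, q = 10.
The new curves are qd = 66 - 5p (demand) and qs = 3p - 29 (supply).
Equate the new curves: 66 - 5p = 3p - 29, giving 95 = 8p, p = 11.875, q = 6.625.
Δq = 6.625 − 10 = -3.38.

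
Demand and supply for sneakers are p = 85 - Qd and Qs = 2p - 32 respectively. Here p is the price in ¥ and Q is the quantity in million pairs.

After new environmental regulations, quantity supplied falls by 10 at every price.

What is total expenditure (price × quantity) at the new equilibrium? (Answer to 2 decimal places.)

Original equilibrium: 85 - p = 2p - 32 gives 117 = 3p, so p = 39 and Q = 46.
After the shift, demand is Qd = 85 - p and supply is Qs = 2p - 42.
New equilibrium: 85 - p = 2p - 42 ⇒ 127 = 3p ⇒ p = 127/3 ≈ 42.3333, Q = 128/3 ≈ 42.6667.
New expenditure = 42.3333 × 42.6667 = 1806.22.

1806.22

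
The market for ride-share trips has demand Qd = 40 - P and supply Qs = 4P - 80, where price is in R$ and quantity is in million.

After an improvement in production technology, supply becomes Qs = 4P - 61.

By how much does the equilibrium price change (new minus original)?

Solve the original market: 40 - P = 4P - 80, hence P = 24 and Q = 16.
The shock moves the curves to Qd = 40 - P and Qs = 4P - 61.
Equate the new curves: 40 - P = 4P - 61, giving 101 = 5P, P = 20.2, Q = 19.8.
ΔP = 20.2 − 24 = -3.8.

-3.8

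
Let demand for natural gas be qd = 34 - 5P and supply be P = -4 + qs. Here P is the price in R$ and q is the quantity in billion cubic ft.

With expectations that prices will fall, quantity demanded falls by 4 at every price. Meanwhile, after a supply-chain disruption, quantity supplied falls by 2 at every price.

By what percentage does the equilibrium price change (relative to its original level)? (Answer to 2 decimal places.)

Original equilibrium: 34 - 5P = P + 4 gives 30 = 6P, so P = 5 and q = 9.
The new curves are qd = 30 - 5P (demand) and qs = P + 2 (supply).
New equilibrium: 30 - 5P = P + 2 ⇒ 28 = 6P ⇒ P = 14/3 ≈ 4.6667, q = 20/3 ≈ 6.6667.
%ΔP = (4.6667 − 5) / 5 × 100 = -6.67%.

-6.67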